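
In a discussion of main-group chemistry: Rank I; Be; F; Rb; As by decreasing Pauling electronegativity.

Be is in period 2, group 2; F is in period 2, group 17; As is in period 4, group 15; Rb is in period 5, group 1; I is in period 5, group 17.
Atoms toward the upper right of the periodic table pull bonding electrons most strongly.
Neither a single period nor a single group — weigh both effects.
Be > Rb: relative to Rb, both the across-period and down-group shifts push Be's electronegativity up.
As > Be: period and group pull opposite ways; the across-period shift dominates (2.18 vs 1.57).
I > As: the two effects oppose for this pair; the across-period effect wins (2.66 vs 2.18).
F > I: F sits above I in group 17, so the down-group effect alone puts F higher.
Tabulated electronegativity (Pauling): Be 1.57, F 3.98, As 2.18, Rb 0.82, I 2.66.
So from highest to lowest: F > I > As > Be > Rb.

F > I > As > Be > Rb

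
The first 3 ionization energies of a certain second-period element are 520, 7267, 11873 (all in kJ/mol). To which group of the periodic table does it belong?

Look for the largest jump between consecutive ionization energies: IE2/IE1 ≈ 14.0, far larger than any earlier ratio.
That jump marks the point where a core electron is being removed. So the atom has 1 valence electron.
A main-group element with 1 valence electron is in group 1.

Group 1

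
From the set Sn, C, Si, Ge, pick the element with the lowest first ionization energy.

First ionization energy rises across a period (greater Z_eff holds electrons more tightly) and falls down a group (valence electrons are farther from the nucleus).
All are in group 14, so first ionization energy increases up the group.
The lowest first ionization energy among these belongs to Sn.

Sn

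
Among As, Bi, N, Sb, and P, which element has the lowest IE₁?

N is in period 2, group 15; P is in period 3, group 15; As is in period 4, group 15; Sb is in period 5, group 15; Bi is in period 6, group 15.
First ionization energy rises across a period (greater Z_eff holds electrons more tightly) and falls down a group (valence electrons are farther from the nucleus).
All are in group 15, so first ionization energy increases up the group.
The lowest IE₁ among these belongs to Bi.

Bi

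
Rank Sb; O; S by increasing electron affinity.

O is in period 2, group 16; S is in period 3, group 16; Sb is in period 5, group 15.
Adding an electron releases more energy for atoms nearer the top right (short of the noble gases).
These span different periods and groups, so the two trends combine.
O > Sb: relative to Sb, both the across-period and down-group shifts push O's electron affinity up.
S > O: this pair runs against the simple trend — see the exception note.
Note the exception: S has a higher electron affinity than O, contrary to the simple trend — the compact 2p subshell of O repels the added electron more than S's larger 3p does.
Tabulated electron affinity (kJ/mol): O 141, S 200, Sb 103.
So from lowest to highest: Sb < O < S.

Sb < O < S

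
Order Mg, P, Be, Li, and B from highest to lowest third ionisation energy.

IE_3 is the cost of taking one more electron from the +2 cation: Mg²⁺ is the bare [Ne] core; P²⁺ still has 3 valence electrons; Be²⁺ is the bare [He] core; Li²⁺ is already 1 electron into the core; B²⁺ still has 1 valence electron.
Pulling an electron out of a noble-gas core costs far more than removing a remaining valence electron, so Mg, Li and Be sit at the high end of IE_3.
Valence configurations: P²⁺ [Ne]3s²3p¹, B²⁺ [He]2s¹.
The numbers (kJ/mol): Mg 7733, P 2914, Be 14849, Li 11815, B 3660.
Overall IE_3 order: P < B < Mg < Li < Be.

Be > Li > Mg > B > P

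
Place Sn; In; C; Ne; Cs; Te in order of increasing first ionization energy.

C is in period 2, group 14; Ne is in period 2, group 18; In is in period 5, group 13; Sn is in period 5, group 14; Te is in period 5, group 16; Cs is in period 6, group 1.
First ionization energy rises across a period (greater Z_eff holds electrons more tightly) and falls down a group (valence electrons are farther from the nucleus).
These span different periods and groups, so the two trends combine.
In > Cs: both effects reinforce here, so In is clearly the higher of the two.
Sn > In: Sn lies to the right of In in period 5, so the across-period effect alone puts Sn higher.
Te > Sn: Te lies to the right of Sn in period 5, so the across-period effect alone puts Te higher.
C > Te: the two effects oppose for this pair; the down-group effect wins (1086 vs 869 kJ/mol).
Ne > C: both are in period 2; the period trend gives Ne the larger value.
For reference (kJ/mol): C 1086, Ne 2081, In 558, Sn 709, Te 869, Cs 376.
So from lowest to highest: Cs < In < Sn < Te < C < Ne.

Cs < In < Sn < Te < C < Ne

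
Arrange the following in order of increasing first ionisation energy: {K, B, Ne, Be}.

K < B < Be < Ne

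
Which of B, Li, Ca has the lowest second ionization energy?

After 1 electron has been removed, what remains? B⁺ still has 2 valence electrons; Li⁺ is the bare [He] core; Ca⁺ still has 1 valence electron.
Pulling an electron out of a noble-gas core costs far more than removing a remaining valence electron, so Li sits at the high end of IE_2.
Valence configurations: B⁺ [He]2s², Ca⁺ [Ar]4s¹.
Tabulated IE_2 (kJ/mol): B 2427, Li 7298, Ca 1145.
Putting it together, IE_2: Ca < B < Li.

Ca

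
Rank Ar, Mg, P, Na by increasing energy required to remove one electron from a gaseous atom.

Na < Mg < P < Ar

Across a period the outer electron is held more tightly (higher IE₁); down a group it sits in a higher shell, more shielded, and comes off more easily.
All lie in period 3, so first ionization energy increases left to right.
So from lowest to highest: Na < Mg < P < Ar.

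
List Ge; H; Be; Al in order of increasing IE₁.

Al < Ge < Be < H

H is in period 1, group 1; Be is in period 2, group 2; Al is in period 3, group 13; Ge is in period 4, group 14.
First ionization energy rises across a period (greater Z_eff holds electrons more tightly) and falls down a group (valence electrons are farther from the nucleus).
These sit on a diagonal, where the across-period and down-group effects partly cancel.
Ge > Al: the two effects oppose for this pair; the across-period effect wins (762 vs 578 kJ/mol).
Be > Ge: period and group pull opposite ways; the down-group shift dominates (900 vs 762 kJ/mol).
H > Be: the two effects oppose for this pair; the down-group effect wins (1312 vs 900 kJ/mol).
Tabulated first ionization energy (kJ/mol): H 1312, Be 900, Al 578, Ge 762.
So from lowest to highest: Al < Ge < Be < H.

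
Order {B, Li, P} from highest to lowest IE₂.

Li > B > P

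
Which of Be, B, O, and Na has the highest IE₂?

Na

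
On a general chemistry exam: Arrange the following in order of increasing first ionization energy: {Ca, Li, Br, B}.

Li is in period 2, group 1; B is in period 2, group 13; Ca is in period 4, group 2; Br is in period 4, group 17.
Across a period the outer electron is held more tightly (higher IE₁); down a group it sits in a higher shell, more shielded, and comes off more easily.
These span different periods and groups, so the two trends combine.
Ca > Li: the two effects oppose for this pair; the across-period effect wins (590 vs 520 kJ/mol).
B > Ca: both effects reinforce here, so B is clearly the higher of the two.
Br > B: period and group pull opposite ways; the across-period shift dominates (1140 vs 801 kJ/mol).
Tabulated first ionization energy (kJ/mol): Li 520, B 801, Ca 590, Br 1140.
So from lowest to highest: Li < Ca < B < Br.

Li < Ca < B < Br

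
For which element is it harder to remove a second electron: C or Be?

IE_2 is the cost of taking one more electron from the +1 cation: C⁺ still has 3 valence electrons; Be⁺ still has 1 valence electron.
All are still removing valence electrons, so compare the +1 ions as you would atoms: IE_2 generally rises across a period (higher Z_eff) and falls down a group (larger shell), subject to the usual subshell exceptions.
Valence configurations: C⁺ [He]2s²2p¹, Be⁺ [He]2s¹.
The numbers (kJ/mol): C 2353, Be 1757.
Putting it together, IE_2: Be < C.

C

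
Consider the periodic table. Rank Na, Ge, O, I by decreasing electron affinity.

I > O > Ge > Na

O is in period 2, group 16; Na is in period 3, group 1; Ge is in period 4, group 14; I is in period 5, group 17.
Atoms with high Z_eff and room in the valence shell (especially the halogens) have the most exothermic electron affinities.
Neither a single period nor a single group — weigh both effects.
Ge > Na: the two effects oppose for this pair; the across-period effect wins (119 vs 53 kJ/mol).
O > Ge: relative to Ge, both the across-period and down-group shifts push O's electron affinity up.
I > O: period and group pull opposite ways; the across-period shift dominates (295 vs 141 kJ/mol).
Tabulated electron affinity (kJ/mol): O 141, Na 53, Ge 119, I 295.
So from highest to lowest: I > O > Ge > Na.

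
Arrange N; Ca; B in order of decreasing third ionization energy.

Ca > N > B

The third ionization energy removes an electron from the +2 ion. For each element: N²⁺ still has 3 valence electrons; Ca²⁺ is the bare [Ar] core; B²⁺ still has 1 valence electron.
Pulling an electron out of a noble-gas core costs far more than removing a remaining valence electron, so Ca sits at the high end of IE_3.
Valence configurations: N²⁺ [He]2s²2p¹, B²⁺ [He]2s¹.
Approximate IE_3 values (kJ/mol): N 4578, Ca 4912, B 3660.
Overall IE_3 order: B < N < Ca.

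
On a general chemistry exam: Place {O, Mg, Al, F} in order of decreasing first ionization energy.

F > O > Mg > Al

O is in period 2, group 16; F is in period 2, group 17; Mg is in period 3, group 2; Al is in period 3, group 13.
Across a period the outer electron is held more tightly (higher IE₁); down a group it sits in a higher shell, more shielded, and comes off more easily.
These span different periods and groups, so the two trends combine.
Mg > Al: this pair runs against the simple trend — see the exception note.
O > Mg: both effects reinforce here, so O is clearly the higher of the two.
F > O: both are in period 2; the period trend gives F the larger value.
Note the exception: Mg has a higher first ionization energy than Al, contrary to the simple trend — Al's single 3p electron is easier to remove than one from Mg's filled 3s².
Tabulated first ionization energy (kJ/mol): O 1314, F 1681, Mg 738, Al 578.
So from highest to lowest: F > O > Mg > Al.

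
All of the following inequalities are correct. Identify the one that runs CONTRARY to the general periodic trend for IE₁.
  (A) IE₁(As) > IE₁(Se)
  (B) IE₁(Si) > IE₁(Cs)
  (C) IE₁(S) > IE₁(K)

The general trend: IE₁ increases across a period and decreases down a group.
(A) As (period 4, group 15) vs Se (period 4, group 16): the stated order contradicts the simple trend.
(B) Si (period 3, group 14) vs Cs (period 6, group 1): the stated order agrees with the simple trend.
(C) S (period 3, group 16) vs K (period 4, group 1): the stated order agrees with the simple trend.
The exception is (A): Se (4p⁴) ionizes more easily than half-filled As (4p³).

(A)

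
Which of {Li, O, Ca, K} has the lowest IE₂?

Ca

IE_2 is the cost of taking one more electron from the +1 cation: Li⁺ is the bare [He] core; O⁺ still has 5 valence electrons; Ca⁺ still has 1 valence electron; K⁺ is the bare [Ar] core.
Usually core removal costs more than valence removal, but here the competition is close: a tightly held n=2 valence electron can cost more to remove than an n=3 core electron, so the actual values have to decide it.
Valence configurations: O⁺ [He]2s²2p³, Ca⁺ [Ar]4s¹.
Approximate IE_2 values (kJ/mol): Li 7298, O 3388, Ca 1145, K 3052.
Overall IE_2 order: Ca < K < O < Li.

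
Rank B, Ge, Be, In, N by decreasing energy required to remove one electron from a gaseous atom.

IE₁ increases left→right with effective nuclear charge and decreases top→bottom as the valence shell moves farther out.
Neither a single period nor a single group — weigh both effects.
Ge > In: relative to In, both the across-period and down-group shifts push Ge's first ionization energy up.
B > Ge: period and group pull opposite ways; the down-group shift dominates (801 vs 762 kJ/mol).
Be > B: this pair runs against the simple trend — see the exception note.
N > Be: both are in period 2; the period trend gives N the larger value.
Note the exception: Be has a higher first ionization energy than B, contrary to the simple trend — removing B's lone 2p electron is easier than breaking Be's filled 2s².
For reference (kJ/mol): Be 900, B 801, N 1402, Ge 762, In 558.
So from highest to lowest: N > Be > B > Ge > In.

N > Be > B > Ge > In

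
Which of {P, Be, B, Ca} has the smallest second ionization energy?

After 1 electron has been removed, what remains? P⁺ still has 4 valence electrons; Be⁺ still has 1 valence electron; B⁺ still has 2 valence electrons; Ca⁺ still has 1 valence electron.
All are still removing valence electrons, so compare the +1 ions as you would atoms: IE_2 generally rises across a period (higher Z_eff) and falls down a group (larger shell), subject to the usual subshell exceptions.
Valence configurations: P⁺ [Ne]3s²3p², Be⁺ [He]2s¹, B⁺ [He]2s², Ca⁺ [Ar]4s¹.
Approximate IE_2 values (kJ/mol): P 1907, Be 1757, B 2427, Ca 1145.
Hence IE_2: Ca < Be < P < B.

Ca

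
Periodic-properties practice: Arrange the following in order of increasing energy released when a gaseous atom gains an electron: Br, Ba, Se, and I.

Atoms with high Z_eff and room in the valence shell (especially the halogens) have the most exothermic electron affinities.
Here both period and group differ, so the two effects have to be weighed against each other.
Se > Ba: relative to Ba, both the across-period and down-group shifts push Se's electron affinity up.
I > Se: the two effects oppose for this pair; the across-period effect wins (295 vs 195 kJ/mol).
Br > I: Br sits above I in group 17, so the down-group effect alone puts Br higher.
Tabulated electron affinity (kJ/mol): Se 195, Br 325, I 295, Ba 14.
So from lowest to highest: Ba < Se < I < Br.

Ba, Se, I, Br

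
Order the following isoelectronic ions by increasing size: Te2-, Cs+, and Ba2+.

Ba2+ < Cs+ < Te2-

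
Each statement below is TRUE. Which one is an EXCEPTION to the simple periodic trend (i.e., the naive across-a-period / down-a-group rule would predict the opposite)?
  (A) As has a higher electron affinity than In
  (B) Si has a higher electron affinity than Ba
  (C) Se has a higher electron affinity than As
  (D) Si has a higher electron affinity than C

(D)

The general trend: electron affinity increases across a period and decreases down a group.
(A) As (period 4, group 15) vs In (period 5, group 13): the stated order agrees with the simple trend.
(B) Si (period 3, group 14) vs Ba (period 6, group 2): the stated order agrees with the simple trend.
(C) Se (period 4, group 16) vs As (period 4, group 15): the stated order agrees with the simple trend.
(D) Si (period 3, group 14) vs C (period 2, group 14): the stated order contradicts the simple trend.
The exception is (D): Si's larger, more diffuse 3p orbitals accept an added electron slightly more readily than C's compact 2p.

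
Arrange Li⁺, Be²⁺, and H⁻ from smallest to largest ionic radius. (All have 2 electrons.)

All of these have 2 electrons, so size is governed by nuclear charge alone: the more protons, the stronger the pull on the same electron cloud, and the smaller the ion.
Nuclear charges: Be²⁺ (Z=4), Li⁺ (Z=3), H⁻ (Z=1).
Smallest to largest: Be²⁺ < Li⁺ < H⁻.

Be²⁺ < Li⁺ < H⁻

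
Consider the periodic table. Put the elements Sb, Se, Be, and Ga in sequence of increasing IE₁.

Ga < Sb < Be < Se

Be is in period 2, group 2; Ga is in period 4, group 13; Se is in period 4, group 16; Sb is in period 5, group 15.
Across a period the outer electron is held more tightly (higher IE₁); down a group it sits in a higher shell, more shielded, and comes off more easily.
Neither a single period nor a single group — weigh both effects.
Sb > Ga: period and group pull opposite ways; the across-period shift dominates (831 vs 579 kJ/mol).
Be > Sb: the two effects oppose for this pair; the down-group effect wins (900 vs 831 kJ/mol).
Se > Be: the two effects oppose for this pair; the across-period effect wins (941 vs 900 kJ/mol).
Tabulated first ionization energy (kJ/mol): Be 900, Ga 579, Se 941, Sb 831.
So from lowest to highest: Ga < Sb < Be < Se.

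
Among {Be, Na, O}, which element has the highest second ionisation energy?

Na

IE_2 is the cost of taking one more electron from the +1 cation: Be⁺ still has 1 valence electron; Na⁺ is the bare [Ne] core; O⁺ still has 5 valence electrons.
Pulling an electron out of a noble-gas core costs far more than removing a remaining valence electron, so Na sits at the high end of IE_2.
Valence configurations: Be⁺ [He]2s¹, O⁺ [He]2s²2p³.
Approximate IE_2 values (kJ/mol): Be 1757, Na 4562, O 3388.
Hence IE_2: Be < O < Na.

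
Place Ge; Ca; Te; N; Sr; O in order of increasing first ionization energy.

Removing the outermost electron gets harder across a period and easier down a group.
Neither a single period nor a single group — weigh both effects.
Ca > Sr: Ca sits above Sr in group 2, so the down-group effect alone puts Ca higher.
Ge > Ca: both are in period 4; the period trend gives Ge the larger value.
Te > Ge: the two effects oppose for this pair; the across-period effect wins (869 vs 762 kJ/mol).
O > Te: they share group 16; the group trend gives O the larger value.
N > O: this pair runs against the simple trend — see the exception note.
Note the exception: N has a higher first ionization energy than O, contrary to the simple trend — pairing an electron in O's 2p⁴ costs repulsion energy, so O ionizes more easily than half-filled N (2p³).
Approximate values (kJ/mol): N 1402, O 1314, Ca 590, Ge 762, Sr 550, Te 869.
So from lowest to highest: Sr < Ca < Ge < Te < O < N.

Sr < Ca < Ge < Te < O < N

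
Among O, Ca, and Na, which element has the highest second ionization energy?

Na

Consider each +1 ion: O⁺ still has 5 valence electrons; Ca⁺ still has 1 valence electron; Na⁺ is the bare [Ne] core.
Breaking into a closed-shell core is much more expensive than removing a leftover valence electron — Na has the largest IE_2 here.
Valence configurations: O⁺ [He]2s²2p³, Ca⁺ [Ar]4s¹.
Tabulated IE_2 (kJ/mol): O 3388, Ca 1145, Na 4562.
Hence IE_2: Ca < O < Na.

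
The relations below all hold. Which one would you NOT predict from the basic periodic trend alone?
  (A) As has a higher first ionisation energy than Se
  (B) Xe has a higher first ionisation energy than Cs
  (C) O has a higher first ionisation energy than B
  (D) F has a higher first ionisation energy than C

The general trend: first ionisation energy increases across a period and decreases down a group.
(A) As (period 4, group 15) vs Se (period 4, group 16): the stated order contradicts the simple trend.
(B) Xe (period 5, group 18) vs Cs (period 6, group 1): the stated order agrees with the simple trend.
(C) O (period 2, group 16) vs B (period 2, group 13): the stated order agrees with the simple trend.
(D) F (period 2, group 17) vs C (period 2, group 14): the stated order agrees with the simple trend.
The exception is (A): Se (4p⁴) ionizes more easily than half-filled As (4p³).

(A)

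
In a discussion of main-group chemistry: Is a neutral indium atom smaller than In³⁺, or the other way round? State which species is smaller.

In³⁺

Forming In³⁺ removes 3 electrons from In. Fewer electrons for the same nuclear charge means less shielding and a higher Z_eff on the remaining electrons, and for main-group metals the entire outer shell is lost.
A cation is smaller than its parent atom: In³⁺ < In.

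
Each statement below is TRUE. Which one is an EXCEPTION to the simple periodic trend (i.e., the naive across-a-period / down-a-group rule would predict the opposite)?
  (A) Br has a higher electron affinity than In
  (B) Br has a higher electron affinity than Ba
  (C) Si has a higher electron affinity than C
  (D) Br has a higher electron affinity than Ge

(C)

The general trend: electron affinity increases across a period and decreases down a group.
(A) Br (period 4, group 17) vs In (period 5, group 13): the stated order agrees with the simple trend.
(B) Br (period 4, group 17) vs Ba (period 6, group 2): the stated order agrees with the simple trend.
(C) Si (period 3, group 14) vs C (period 2, group 14): the stated order contradicts the simple trend.
(D) Br (period 4, group 17) vs Ge (period 4, group 14): the stated order agrees with the simple trend.
The exception is (C): Si's larger, more diffuse 3p orbitals accept an added electron slightly more readily than C's compact 2p.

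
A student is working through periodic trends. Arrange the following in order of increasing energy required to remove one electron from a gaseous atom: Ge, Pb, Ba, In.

Ge is in period 4, group 14; In is in period 5, group 13; Ba is in period 6, group 2; Pb is in period 6, group 14.
Across a period the outer electron is held more tightly (higher IE₁); down a group it sits in a higher shell, more shielded, and comes off more easily.
Neither a single period nor a single group — weigh both effects.
In > Ba: relative to Ba, both the across-period and down-group shifts push In's first ionization energy up.
Pb > In: the two effects oppose for this pair; the across-period effect wins (716 vs 558 kJ/mol).
Ge > Pb: Ge sits above Pb in group 14, so the down-group effect alone puts Ge higher.
For reference (kJ/mol): Ge 762, In 558, Ba 503, Pb 716.
So from lowest to highest: Ba < In < Pb < Ge.

Ba, In, Pb, Ge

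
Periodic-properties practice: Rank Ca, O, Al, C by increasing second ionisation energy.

IE_2 is the cost of taking one more electron from the +1 cation: Ca⁺ still has 1 valence electron; O⁺ still has 5 valence electrons; Al⁺ still has 2 valence electrons; C⁺ still has 3 valence electrons.
All are still removing valence electrons, so compare the +1 ions as you would atoms: IE_2 generally rises across a period (higher Z_eff) and falls down a group (larger shell), subject to the usual subshell exceptions.
Valence configurations: Ca⁺ [Ar]4s¹, O⁺ [He]2s²2p³, Al⁺ [Ne]3s², C⁺ [He]2s²2p¹.
Tabulated IE_2 (kJ/mol): Ca 1145, O 3388, Al 1817, C 2353.
Overall IE_2 order: Ca < Al < C < O.

Ca < Al < C < O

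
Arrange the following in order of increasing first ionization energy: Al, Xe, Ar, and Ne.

Across a period the outer electron is held more tightly (higher IE₁); down a group it sits in a higher shell, more shielded, and comes off more easily.
These span different periods and groups, so the two trends combine.
Xe > Al: the two effects oppose for this pair; the across-period effect wins (1170 vs 578 kJ/mol).
Ar > Xe: Ar sits above Xe in group 18, so the down-group effect alone puts Ar higher.
Ne > Ar: they share group 18; the group trend gives Ne the larger value.
For reference (kJ/mol): Ne 2081, Al 578, Ar 1521, Xe 1170.
So from lowest to highest: Al < Xe < Ar < Ne.

Al, Xe, Ar, Ne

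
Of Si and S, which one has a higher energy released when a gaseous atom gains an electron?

S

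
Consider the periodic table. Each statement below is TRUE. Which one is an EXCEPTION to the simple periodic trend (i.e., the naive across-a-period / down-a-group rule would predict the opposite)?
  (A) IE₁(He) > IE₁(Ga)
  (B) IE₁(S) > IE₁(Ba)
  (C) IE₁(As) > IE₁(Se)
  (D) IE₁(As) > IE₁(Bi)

(C)

The general trend: first ionization energy increases across a period and decreases down a group.
(A) He (period 1, group 18) vs Ga (period 4, group 13): the stated order agrees with the simple trend.
(B) S (period 3, group 16) vs Ba (period 6, group 2): the stated order agrees with the simple trend.
(C) As (period 4, group 15) vs Se (period 4, group 16): the stated order contradicts the simple trend.
(D) As (period 4, group 15) vs Bi (period 6, group 15): the stated order agrees with the simple trend.
The exception is (C): Se (4p⁴) ionizes more easily than half-filled As (4p³).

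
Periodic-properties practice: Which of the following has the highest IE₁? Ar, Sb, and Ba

First ionization energy rises across a period (greater Z_eff holds electrons more tightly) and falls down a group (valence electrons are farther from the nucleus).
Here both period and group differ, so the two effects have to be weighed against each other.
Sb > Ba: both effects reinforce here, so Sb is clearly the higher of the two.
Ar > Sb: relative to Sb, both the across-period and down-group shifts push Ar's first ionization energy up.
Approximate values (kJ/mol): Ar 1521, Sb 831, Ba 503.
The highest IE₁ among these belongs to Ar.

Ar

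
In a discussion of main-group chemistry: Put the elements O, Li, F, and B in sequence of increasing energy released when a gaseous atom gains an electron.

Li is in period 2, group 1; B is in period 2, group 13; O is in period 2, group 16; F is in period 2, group 17.
EA tends to increase across a period and decrease down a group, though the pattern is less regular than for IE or radius.
All lie in period 2; the across-period trend (electron affinity increases left to right) applies, with the exception below.
Note the exception: Li has a higher electron affinity than B, contrary to the simple trend — B's ns²np¹ configuration gives only a small electron affinity — the sparsely filled np subshell binds an added electron weakly.
Tabulated electron affinity (kJ/mol): Li 60, B 27, O 141, F 328.
So from lowest to highest: B < Li < O < F.

B, Li, O, F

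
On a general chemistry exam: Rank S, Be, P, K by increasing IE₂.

The second ionization energy removes an electron from the +1 ion. For each element: S⁺ still has 5 valence electrons; Be⁺ still has 1 valence electron; P⁺ still has 4 valence electrons; K⁺ is the bare [Ar] core.
Core electrons are held far more tightly than valence electrons, so K tops the IE_2 order.
Valence configurations: S⁺ [Ne]3s²3p³, Be⁺ [He]2s¹, P⁺ [Ne]3s²3p².
Tabulated IE_2 (kJ/mol): S 2252, Be 1757, P 1907, K 3052.
Hence IE_2: Be < P < S < K.

Be, P, S, K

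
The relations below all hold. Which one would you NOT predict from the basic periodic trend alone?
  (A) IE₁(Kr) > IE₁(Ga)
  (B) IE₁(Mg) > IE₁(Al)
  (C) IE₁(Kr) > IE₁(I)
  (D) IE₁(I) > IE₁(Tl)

(B)

The general trend: IE₁ increases across a period and decreases down a group.
(A) Kr (period 4, group 18) vs Ga (period 4, group 13): the stated order agrees with the simple trend.
(B) Mg (period 3, group 2) vs Al (period 3, group 13): the stated order contradicts the simple trend.
(C) Kr (period 4, group 18) vs I (period 5, group 17): the stated order agrees with the simple trend.
(D) I (period 5, group 17) vs Tl (period 6, group 13): the stated order agrees with the simple trend.
The exception is (B): Al's single 3p electron is easier to remove than one from Mg's filled 3s².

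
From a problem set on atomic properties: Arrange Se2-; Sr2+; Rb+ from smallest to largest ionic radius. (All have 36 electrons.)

All of these have 36 electrons, so size is governed by nuclear charge alone: the more protons, the stronger the pull on the same electron cloud, and the smaller the ion.
Nuclear charges: Sr2+ (Z=38), Rb+ (Z=37), Se2- (Z=34).
Smallest to largest: Sr2+ < Rb+ < Se2-.

Sr2+ < Rb+ < Se2-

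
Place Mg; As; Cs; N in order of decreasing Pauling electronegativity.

N, As, Mg, Cs

N is in period 2, group 15; Mg is in period 3, group 2; As is in period 4, group 15; Cs is in period 6, group 1.
Smaller atoms with higher effective nuclear charge are more electronegative.
Here both period and group differ, so the two effects have to be weighed against each other.
Mg > Cs: both effects reinforce here, so Mg is clearly the higher of the two.
As > Mg: the two effects oppose for this pair; the across-period effect wins (2.18 vs 1.31).
N > As: N sits above As in group 15, so the down-group effect alone puts N higher.
For reference (Pauling): N 3.04, Mg 1.31, As 2.18, Cs 0.79.
So from highest to lowest: N > As > Mg > Cs.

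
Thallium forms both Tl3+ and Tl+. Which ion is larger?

Both ions have Z = 81 protons, but Tl3+ has lost more electrons, so its remaining electrons feel a larger effective nuclear charge per electron and are pulled in more tightly.
Higher positive charge → smaller ion, so Tl+ > Tl3+.

Tl+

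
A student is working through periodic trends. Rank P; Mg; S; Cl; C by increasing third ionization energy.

P < S < Cl < C < Mg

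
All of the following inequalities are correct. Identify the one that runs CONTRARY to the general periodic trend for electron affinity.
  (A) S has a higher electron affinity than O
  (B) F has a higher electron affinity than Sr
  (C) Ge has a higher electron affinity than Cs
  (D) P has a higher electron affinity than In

(A)

The general trend: electron affinity increases across a period and decreases down a group.
(A) S (period 3, group 16) vs O (period 2, group 16): the stated order contradicts the simple trend.
(B) F (period 2, group 17) vs Sr (period 5, group 2): the stated order agrees with the simple trend.
(C) Ge (period 4, group 14) vs Cs (period 6, group 1): the stated order agrees with the simple trend.
(D) P (period 3, group 15) vs In (period 5, group 13): the stated order agrees with the simple trend.
The exception is (A): the compact 2p subshell of O repels the added electron more than S's larger 3p does.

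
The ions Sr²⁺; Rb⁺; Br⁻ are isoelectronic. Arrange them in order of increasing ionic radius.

Sr²⁺, Rb⁺, Br⁻

All of these have 36 electrons, so size is governed by nuclear charge alone: the more protons, the stronger the pull on the same electron cloud, and the smaller the ion.
Nuclear charges: Sr²⁺ (Z=38), Rb⁺ (Z=37), Br⁻ (Z=35).
Smallest to largest: Sr²⁺ < Rb⁺ < Br⁻.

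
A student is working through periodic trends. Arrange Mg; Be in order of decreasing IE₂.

Be > Mg

IE_2 is the cost of taking one more electron from the +1 cation: Mg⁺ still has 1 valence electron; Be⁺ still has 1 valence electron.
All are still removing valence electrons, so compare the +1 ions as you would atoms: IE_2 generally rises across a period (higher Z_eff) and falls down a group (larger shell), subject to the usual subshell exceptions.
Valence configurations: Mg⁺ [Ne]3s¹, Be⁺ [He]2s¹.
Approximate IE_2 values (kJ/mol): Mg 1451, Be 1757.
So the second ionization energies run Mg < Be.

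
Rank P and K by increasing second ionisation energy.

P < K

IE_2 is the cost of taking one more electron from the +1 cation: P⁺ still has 4 valence electrons; K⁺ is the bare [Ar] core.
Breaking into a closed-shell core is much more expensive than removing a leftover valence electron — K has the largest IE_2 here.
The numbers (kJ/mol): P 1907, K 3052.
So the second ionization energies run P < K.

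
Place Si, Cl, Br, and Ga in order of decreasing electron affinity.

Si is in period 3, group 14; Cl is in period 3, group 17; Ga is in period 4, group 13; Br is in period 4, group 17.
EA tends to increase across a period and decrease down a group, though the pattern is less regular than for IE or radius.
Here both period and group differ, so the two effects have to be weighed against each other.
Si > Ga: relative to Ga, both the across-period and down-group shifts push Si's electron affinity up.
Br > Si: period and group pull opposite ways; the across-period shift dominates (325 vs 134 kJ/mol).
Cl > Br: they share group 17; the group trend gives Cl the larger value.
Tabulated electron affinity (kJ/mol): Si 134, Cl 349, Ga 29, Br 325.
So from highest to lowest: Cl > Br > Si > Ga.

Cl > Br > Si > Ga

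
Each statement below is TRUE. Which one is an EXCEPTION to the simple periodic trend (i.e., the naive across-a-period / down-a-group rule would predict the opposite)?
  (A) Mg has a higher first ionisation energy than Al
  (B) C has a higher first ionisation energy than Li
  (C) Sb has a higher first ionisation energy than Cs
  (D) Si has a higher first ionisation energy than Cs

(A)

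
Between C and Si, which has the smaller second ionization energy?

Si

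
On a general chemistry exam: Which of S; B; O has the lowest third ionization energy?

IE_3 is the cost of taking one more electron from the +2 cation: S²⁺ still has 4 valence electrons; B²⁺ still has 1 valence electron; O²⁺ still has 4 valence electrons.
All are still removing valence electrons, so compare the +2 ions as you would atoms: IE_3 generally rises across a period (higher Z_eff) and falls down a group (larger shell), subject to the usual subshell exceptions.
Valence configurations: S²⁺ [Ne]3s²3p², B²⁺ [He]2s¹, O²⁺ [He]2s²2p².
Tabulated IE_3 (kJ/mol): S 3357, B 3660, O 5300.
Hence IE_3: S < B < O.

S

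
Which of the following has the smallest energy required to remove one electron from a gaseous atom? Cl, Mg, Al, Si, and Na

Na is in period 3, group 1; Mg is in period 3, group 2; Al is in period 3, group 13; Si is in period 3, group 14; Cl is in period 3, group 17.
Removing the outermost electron gets harder across a period and easier down a group.
All lie in period 3; the across-period trend (first ionization energy increases left to right) applies, with the exception below.
Note the exception: Mg has a higher first ionization energy than Al, contrary to the simple trend — Al's single 3p electron is easier to remove than one from Mg's filled 3s².
For reference (kJ/mol): Na 496, Mg 738, Al 578, Si 786, Cl 1251.
The smallest energy required to remove one electron from a gaseous atom among these belongs to Na.

Na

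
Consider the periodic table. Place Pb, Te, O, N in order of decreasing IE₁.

N > O > Te > Pb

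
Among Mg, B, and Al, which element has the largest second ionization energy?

Consider each +1 ion: Mg⁺ still has 1 valence electron; B⁺ still has 2 valence electrons; Al⁺ still has 2 valence electrons.
All are still removing valence electrons, so compare the +1 ions as you would atoms: IE_2 generally rises across a period (higher Z_eff) and falls down a group (larger shell), subject to the usual subshell exceptions.
Valence configurations: Mg⁺ [Ne]3s¹, B⁺ [He]2s², Al⁺ [Ne]3s².
Approximate IE_2 values (kJ/mol): Mg 1451, B 2427, Al 1817.
So the second ionization energies run Mg < Al < B.

B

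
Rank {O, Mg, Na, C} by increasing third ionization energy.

Consider each +2 ion: O²⁺ still has 4 valence electrons; Mg²⁺ is the bare [Ne] core; Na²⁺ is already 1 electron into the core; C²⁺ still has 2 valence electrons.
Core electrons are held far more tightly than valence electrons, so Na and Mg top the IE_3 order.
Valence configurations: O²⁺ [He]2s²2p², C²⁺ [He]2s².
Approximate IE_3 values (kJ/mol): O 5300, Mg 7733, Na 6910, C 4620.
So the third ionization energies run C < O < Na < Mg.

C, O, Na, Mg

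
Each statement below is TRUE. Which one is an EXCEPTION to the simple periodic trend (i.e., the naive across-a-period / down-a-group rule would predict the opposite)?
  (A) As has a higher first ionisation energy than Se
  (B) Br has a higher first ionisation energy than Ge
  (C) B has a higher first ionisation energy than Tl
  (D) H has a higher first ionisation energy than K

(A)

The general trend: first ionisation energy increases across a period and decreases down a group.
(A) As (period 4, group 15) vs Se (period 4, group 16): the stated order contradicts the simple trend.
(B) Br (period 4, group 17) vs Ge (period 4, group 14): the stated order agrees with the simple trend.
(C) B (period 2, group 13) vs Tl (period 6, group 13): the stated order agrees with the simple trend.
(D) H (period 1, group 1) vs K (period 4, group 1): the stated order agrees with the simple trend.
The exception is (A): Se (4p⁴) ionizes more easily than half-filled As (4p³).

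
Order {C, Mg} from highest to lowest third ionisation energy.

Mg, C

After 2 electrons have been removed, what remains? C²⁺ still has 2 valence electrons; Mg²⁺ is the bare [Ne] core.
Breaking into a closed-shell core is much more expensive than removing a leftover valence electron — Mg has the largest IE_3 here.
The numbers (kJ/mol): C 4620, Mg 7733.
Putting it together, IE_3: C < Mg.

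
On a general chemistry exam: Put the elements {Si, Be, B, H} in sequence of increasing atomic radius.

H < B < Be < Si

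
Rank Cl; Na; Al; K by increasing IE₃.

After 2 electrons have been removed, what remains? Cl²⁺ still has 5 valence electrons; Na²⁺ is already 1 electron into the core; Al²⁺ still has 1 valence electron; K²⁺ is already 1 electron into the core.
Pulling an electron out of a noble-gas core costs far more than removing a remaining valence electron, so K and Na sit at the high end of IE_3.
Valence configurations: Cl²⁺ [Ne]3s²3p³, Al²⁺ [Ne]3s¹.
Tabulated IE_3 (kJ/mol): Cl 3822, Na 6910, Al 2745, K 4420.
Overall IE_3 order: Al < Cl < K < Na.

Al < Cl < K < Na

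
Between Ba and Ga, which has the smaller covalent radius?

Ga is in period 4, group 13; Ba is in period 6, group 2.
Across a period the added protons contract the valence shell; down a group each new principal shell makes the atom larger.
Neither a single period nor a single group — weigh both effects.
Ba > Ga: relative to Ga, both the across-period and down-group shifts push Ba's atomic radius up.
For reference (pm): Ga 124, Ba 196.
So Ga has the smaller covalent radius (Ga < Ba).

Ga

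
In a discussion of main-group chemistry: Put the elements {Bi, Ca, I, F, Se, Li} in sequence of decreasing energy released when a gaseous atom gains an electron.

Li is in period 2, group 1; F is in period 2, group 17; Ca is in period 4, group 2; Se is in period 4, group 16; I is in period 5, group 17; Bi is in period 6, group 15.
EA tends to increase across a period and decrease down a group, though the pattern is less regular than for IE or radius.
Neither a single period nor a single group — weigh both effects.
Li > Ca: the two effects oppose for this pair; the down-group effect wins (60 vs 2 kJ/mol).
Bi > Li: period and group pull opposite ways; the across-period shift dominates (91 vs 60 kJ/mol).
Se > Bi: both effects reinforce here, so Se is clearly the higher of the two.
I > Se: period and group pull opposite ways; the across-period shift dominates (295 vs 195 kJ/mol).
F > I: F sits above I in group 17, so the down-group effect alone puts F higher.
Tabulated electron affinity (kJ/mol): Li 60, F 328, Ca 2, Se 195, I 295, Bi 91.
So from highest to lowest: F > I > Se > Bi > Li > Ca.

F, I, Se, Bi, Li, Ca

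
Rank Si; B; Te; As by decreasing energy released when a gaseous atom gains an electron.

Te > Si > As > B

B is in period 2, group 13; Si is in period 3, group 14; As is in period 4, group 15; Te is in period 5, group 16.
Atoms with high Z_eff and room in the valence shell (especially the halogens) have the most exothermic electron affinities.
A diagonal step moves right (one effect) and down (the opposite effect) at once.
As > B: the two effects oppose for this pair; the across-period effect wins (78 vs 27 kJ/mol).
Si > As: the two effects oppose for this pair; the down-group effect wins (134 vs 78 kJ/mol).
Te > Si: period and group pull opposite ways; the across-period shift dominates (190 vs 134 kJ/mol).
For reference (kJ/mol): B 27, Si 134, As 78, Te 190.
So from highest to lowest: Te > Si > As > B.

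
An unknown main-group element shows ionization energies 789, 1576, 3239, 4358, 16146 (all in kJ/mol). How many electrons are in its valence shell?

Look for the largest jump between consecutive ionization energies: IE5/IE4 ≈ 3.7, far larger than any earlier ratio.
That jump marks the point where a core electron is being removed. So the atom has 4 valence electrons.

4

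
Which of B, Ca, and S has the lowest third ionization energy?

S

After 2 electrons have been removed, what remains? B²⁺ still has 1 valence electron; Ca²⁺ is the bare [Ar] core; S²⁺ still has 4 valence electrons.
Breaking into a closed-shell core is much more expensive than removing a leftover valence electron — Ca has the largest IE_3 here.
Valence configurations: B²⁺ [He]2s¹, S²⁺ [Ne]3s²3p².
Approximate IE_3 values (kJ/mol): B 3660, Ca 4912, S 3357.
Hence IE_3: S < B < Ca.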